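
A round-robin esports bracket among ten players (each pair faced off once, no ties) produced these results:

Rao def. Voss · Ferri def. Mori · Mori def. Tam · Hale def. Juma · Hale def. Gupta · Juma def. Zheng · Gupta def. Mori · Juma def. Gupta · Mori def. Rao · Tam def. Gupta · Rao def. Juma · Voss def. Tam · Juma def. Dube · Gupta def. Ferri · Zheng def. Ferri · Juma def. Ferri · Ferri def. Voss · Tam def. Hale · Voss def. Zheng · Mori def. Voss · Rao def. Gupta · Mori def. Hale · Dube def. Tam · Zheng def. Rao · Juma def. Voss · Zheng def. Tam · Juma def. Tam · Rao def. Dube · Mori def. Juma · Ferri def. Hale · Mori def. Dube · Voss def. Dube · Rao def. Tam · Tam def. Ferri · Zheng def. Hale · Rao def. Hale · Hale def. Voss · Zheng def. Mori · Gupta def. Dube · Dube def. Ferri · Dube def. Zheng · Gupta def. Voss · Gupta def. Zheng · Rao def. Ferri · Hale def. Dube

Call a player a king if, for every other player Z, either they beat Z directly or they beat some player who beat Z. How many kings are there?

6

Dube cannot reach Juma in two steps.
Juma reaches everyone (king).
Ferri reaches everyone (king).
Tam cannot reach Rao in two steps.
Zheng reaches everyone (king).
Rao reaches everyone (king).
Hale cannot reach Rao in two steps.
Gupta reaches everyone (king).
Mori reaches everyone (king).
Voss cannot reach Juma in two steps.
Kings: Juma, Ferri, Zheng, Rao, Gupta, Mori — 6.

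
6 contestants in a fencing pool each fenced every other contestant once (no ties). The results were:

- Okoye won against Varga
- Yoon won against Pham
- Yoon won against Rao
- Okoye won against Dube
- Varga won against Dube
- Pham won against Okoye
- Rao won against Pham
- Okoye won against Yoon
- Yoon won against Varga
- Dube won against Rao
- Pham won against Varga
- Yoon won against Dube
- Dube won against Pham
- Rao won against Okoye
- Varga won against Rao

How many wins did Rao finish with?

Rao's results: beat Pham, Okoye; lost to Dube, Yoon, Varga.
That is 2 wins.

2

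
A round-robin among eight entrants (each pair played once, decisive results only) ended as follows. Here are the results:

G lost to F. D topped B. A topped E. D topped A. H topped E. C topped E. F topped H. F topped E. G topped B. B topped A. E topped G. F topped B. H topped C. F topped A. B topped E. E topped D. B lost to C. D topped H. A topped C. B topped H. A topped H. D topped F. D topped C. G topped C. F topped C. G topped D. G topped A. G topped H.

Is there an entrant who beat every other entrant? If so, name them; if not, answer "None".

None

Highest win total is F with 6 (out of 7 possible).
F lost to D, so no entrant went undefeated.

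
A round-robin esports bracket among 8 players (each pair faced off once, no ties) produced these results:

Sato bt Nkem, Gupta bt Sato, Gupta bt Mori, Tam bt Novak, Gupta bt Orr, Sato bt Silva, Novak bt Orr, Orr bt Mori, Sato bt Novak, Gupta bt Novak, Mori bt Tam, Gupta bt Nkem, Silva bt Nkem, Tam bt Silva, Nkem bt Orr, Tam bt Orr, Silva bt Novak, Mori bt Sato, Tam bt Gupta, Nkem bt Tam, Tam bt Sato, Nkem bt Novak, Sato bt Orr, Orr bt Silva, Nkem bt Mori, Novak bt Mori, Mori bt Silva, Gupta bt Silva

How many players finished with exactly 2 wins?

Win totals: Gupta 6, Silva 2, Sato 4, Novak 2, Nkem 4, Tam 5, Orr 2, Mori 3.
Exactly 2: Silva, Novak, Orr — 3 players.

3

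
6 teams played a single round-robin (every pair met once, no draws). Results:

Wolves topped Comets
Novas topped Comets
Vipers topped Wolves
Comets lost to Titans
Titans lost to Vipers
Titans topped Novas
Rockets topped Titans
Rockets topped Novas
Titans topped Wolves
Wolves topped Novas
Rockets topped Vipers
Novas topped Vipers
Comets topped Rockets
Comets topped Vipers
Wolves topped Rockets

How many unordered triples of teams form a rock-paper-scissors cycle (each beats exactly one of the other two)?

8

Win totals: Comets 2, Wolves 3, Titans 3, Rockets 3, Vipers 2, Novas 2.
A team with w wins dominates both others in C(w,2) triples; summing gives 1 + 3 + 3 + 3 + 1 + 1 = 12 transitive triples.
Total triples C(6,3) = 20, so cyclic triples = 20 − 12 = 8.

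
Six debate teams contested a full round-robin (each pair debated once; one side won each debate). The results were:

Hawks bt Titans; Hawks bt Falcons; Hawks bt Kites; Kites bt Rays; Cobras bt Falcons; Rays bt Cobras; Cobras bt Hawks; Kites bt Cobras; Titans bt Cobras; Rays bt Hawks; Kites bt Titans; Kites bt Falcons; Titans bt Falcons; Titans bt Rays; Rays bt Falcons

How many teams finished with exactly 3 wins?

3

Win totals: Hawks 3, Titans 3, Kites 4, Cobras 2, Rays 3, Falcons 0.
Exactly 3: Hawks, Titans, Rays — 3 teams.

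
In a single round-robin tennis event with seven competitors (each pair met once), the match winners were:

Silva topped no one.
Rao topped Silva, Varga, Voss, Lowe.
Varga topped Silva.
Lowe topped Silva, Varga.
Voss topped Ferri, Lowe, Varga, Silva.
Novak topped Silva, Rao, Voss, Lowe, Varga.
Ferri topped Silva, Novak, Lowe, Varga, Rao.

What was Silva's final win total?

Silva's results: beat no one; lost to Rao, Varga, Lowe, Ferri, Novak, Voss.
That is 0 wins.

0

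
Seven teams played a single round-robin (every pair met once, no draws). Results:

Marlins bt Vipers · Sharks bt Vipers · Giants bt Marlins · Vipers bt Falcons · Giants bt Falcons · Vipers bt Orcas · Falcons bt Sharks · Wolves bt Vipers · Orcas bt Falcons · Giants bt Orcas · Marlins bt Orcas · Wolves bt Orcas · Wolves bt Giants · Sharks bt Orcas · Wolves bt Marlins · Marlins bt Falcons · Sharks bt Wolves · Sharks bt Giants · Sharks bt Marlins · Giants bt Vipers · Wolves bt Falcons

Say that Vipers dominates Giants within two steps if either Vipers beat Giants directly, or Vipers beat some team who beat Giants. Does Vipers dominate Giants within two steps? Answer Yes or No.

Vipers did not beat Giants directly.
Vipers beat Falcons, Orcas, but each of them lost to Giants. No two-step path.

No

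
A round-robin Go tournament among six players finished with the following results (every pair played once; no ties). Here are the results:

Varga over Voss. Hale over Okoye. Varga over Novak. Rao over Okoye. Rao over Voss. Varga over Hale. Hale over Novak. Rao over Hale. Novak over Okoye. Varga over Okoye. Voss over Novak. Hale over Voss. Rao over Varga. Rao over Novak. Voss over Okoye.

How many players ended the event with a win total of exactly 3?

1

Win totals: Varga 4, Okoye 0, Voss 2, Rao 5, Novak 1, Hale 3.
Exactly 3: Hale — 1 player.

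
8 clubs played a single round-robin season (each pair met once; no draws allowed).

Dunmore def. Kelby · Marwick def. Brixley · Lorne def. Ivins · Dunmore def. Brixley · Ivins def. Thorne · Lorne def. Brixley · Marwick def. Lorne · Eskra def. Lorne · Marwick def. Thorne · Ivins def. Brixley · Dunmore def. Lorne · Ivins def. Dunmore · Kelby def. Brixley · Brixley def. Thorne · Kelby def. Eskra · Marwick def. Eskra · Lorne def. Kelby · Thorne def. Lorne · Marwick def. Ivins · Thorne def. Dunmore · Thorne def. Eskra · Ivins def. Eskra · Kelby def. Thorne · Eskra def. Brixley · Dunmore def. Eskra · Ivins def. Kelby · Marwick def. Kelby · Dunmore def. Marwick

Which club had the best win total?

Marwick

Win totals: Thorne 3, Ivins 5, Marwick 6, Dunmore 5, Lorne 3, Brixley 1, Kelby 3, Eskra 2.
Marwick leads with 6 wins (next highest: 5).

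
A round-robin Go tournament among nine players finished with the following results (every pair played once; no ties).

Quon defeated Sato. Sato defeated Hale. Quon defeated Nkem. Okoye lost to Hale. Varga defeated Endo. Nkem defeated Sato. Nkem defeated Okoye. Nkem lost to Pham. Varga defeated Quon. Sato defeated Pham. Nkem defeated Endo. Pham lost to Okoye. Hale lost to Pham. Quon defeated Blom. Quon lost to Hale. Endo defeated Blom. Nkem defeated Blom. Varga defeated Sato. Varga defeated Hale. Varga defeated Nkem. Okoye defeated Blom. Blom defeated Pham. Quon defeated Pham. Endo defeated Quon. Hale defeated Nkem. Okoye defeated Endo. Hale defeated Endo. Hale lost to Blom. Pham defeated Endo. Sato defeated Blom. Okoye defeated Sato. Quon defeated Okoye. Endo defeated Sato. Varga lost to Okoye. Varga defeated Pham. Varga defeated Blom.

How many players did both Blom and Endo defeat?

0

Blom beat: Pham, Hale.
Endo beat: Quon, Sato, Blom.
No one was beaten by both.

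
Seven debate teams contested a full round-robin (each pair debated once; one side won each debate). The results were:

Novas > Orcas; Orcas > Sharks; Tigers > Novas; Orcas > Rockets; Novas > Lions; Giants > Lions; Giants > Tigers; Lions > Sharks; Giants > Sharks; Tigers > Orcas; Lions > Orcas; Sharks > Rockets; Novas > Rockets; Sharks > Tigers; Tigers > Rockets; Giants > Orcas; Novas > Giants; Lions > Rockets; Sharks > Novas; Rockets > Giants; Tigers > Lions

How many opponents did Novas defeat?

4

Novas' results: beat Lions, Giants, Orcas, Rockets; lost to Tigers, Sharks.
That is 4 wins.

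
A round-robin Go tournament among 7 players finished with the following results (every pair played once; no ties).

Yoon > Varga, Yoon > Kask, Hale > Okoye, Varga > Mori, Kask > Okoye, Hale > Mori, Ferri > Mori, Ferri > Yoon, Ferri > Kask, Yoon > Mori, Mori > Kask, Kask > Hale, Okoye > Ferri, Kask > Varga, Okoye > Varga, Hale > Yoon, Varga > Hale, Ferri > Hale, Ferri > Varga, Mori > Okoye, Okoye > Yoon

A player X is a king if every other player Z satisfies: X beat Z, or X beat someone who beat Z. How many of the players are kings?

5

Varga cannot reach Ferri in two steps.
Yoon cannot reach Ferri in two steps.
Kask reaches everyone (king).
Ferri reaches everyone (king).
Okoye reaches everyone (king).
Mori reaches everyone (king).
Hale reaches everyone (king).
Kings: Kask, Ferri, Okoye, Mori, Hale — 5.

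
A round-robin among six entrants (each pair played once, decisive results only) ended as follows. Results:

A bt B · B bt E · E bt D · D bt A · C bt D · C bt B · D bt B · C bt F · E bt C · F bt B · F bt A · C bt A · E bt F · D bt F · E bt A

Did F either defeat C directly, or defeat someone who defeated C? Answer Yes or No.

No

F did not beat C directly.
F beat A, B, but each of them lost to C. No two-step path.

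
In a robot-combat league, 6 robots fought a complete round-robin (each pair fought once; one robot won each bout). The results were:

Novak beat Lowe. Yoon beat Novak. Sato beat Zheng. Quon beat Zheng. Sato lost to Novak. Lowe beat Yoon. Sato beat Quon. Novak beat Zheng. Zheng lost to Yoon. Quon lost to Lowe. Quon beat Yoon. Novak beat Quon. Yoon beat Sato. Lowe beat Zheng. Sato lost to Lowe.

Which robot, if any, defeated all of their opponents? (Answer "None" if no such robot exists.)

Highest win total is Novak with 4 (out of 5 possible).
Novak lost to Yoon, so no robot went undefeated.

None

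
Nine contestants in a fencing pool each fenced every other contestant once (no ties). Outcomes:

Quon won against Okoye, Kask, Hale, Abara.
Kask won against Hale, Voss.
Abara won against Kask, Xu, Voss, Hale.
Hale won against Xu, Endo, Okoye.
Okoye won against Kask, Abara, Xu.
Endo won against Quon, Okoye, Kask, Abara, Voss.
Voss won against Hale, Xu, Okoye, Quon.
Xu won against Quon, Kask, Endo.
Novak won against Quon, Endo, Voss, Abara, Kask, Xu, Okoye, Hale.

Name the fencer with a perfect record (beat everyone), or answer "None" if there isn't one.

Novak has 8 wins out of 8 opponents — a perfect record.

Novak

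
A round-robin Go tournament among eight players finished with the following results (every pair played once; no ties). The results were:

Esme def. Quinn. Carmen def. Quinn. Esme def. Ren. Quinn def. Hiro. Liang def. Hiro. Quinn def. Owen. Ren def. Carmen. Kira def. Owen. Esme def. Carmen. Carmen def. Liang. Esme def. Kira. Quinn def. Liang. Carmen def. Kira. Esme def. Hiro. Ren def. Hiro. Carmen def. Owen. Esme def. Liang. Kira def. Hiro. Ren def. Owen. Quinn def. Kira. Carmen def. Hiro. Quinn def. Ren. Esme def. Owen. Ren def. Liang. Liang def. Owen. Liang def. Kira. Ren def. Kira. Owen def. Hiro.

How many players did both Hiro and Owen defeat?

0

Hiro beat: no one.
Owen beat: Hiro.
No one was beaten by both.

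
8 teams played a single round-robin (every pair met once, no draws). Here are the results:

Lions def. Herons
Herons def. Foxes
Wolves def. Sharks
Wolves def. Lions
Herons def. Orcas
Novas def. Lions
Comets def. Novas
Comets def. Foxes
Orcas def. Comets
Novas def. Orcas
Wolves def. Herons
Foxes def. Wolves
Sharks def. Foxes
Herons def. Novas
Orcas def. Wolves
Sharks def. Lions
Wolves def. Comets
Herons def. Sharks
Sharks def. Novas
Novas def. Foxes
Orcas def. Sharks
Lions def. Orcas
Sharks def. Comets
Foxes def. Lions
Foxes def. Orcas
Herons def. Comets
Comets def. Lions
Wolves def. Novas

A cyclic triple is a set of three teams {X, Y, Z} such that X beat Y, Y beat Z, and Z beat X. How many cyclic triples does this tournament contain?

Win totals: Orcas 3, Herons 5, Comets 3, Wolves 5, Foxes 3, Novas 3, Sharks 4, Lions 2.
A team with w wins dominates both others in C(w,2) triples; summing gives 3 + 10 + 3 + 10 + 3 + 3 + 6 + 1 = 39 transitive triples.
Total triples C(8,3) = 56, so cyclic triples = 56 − 39 = 17.

17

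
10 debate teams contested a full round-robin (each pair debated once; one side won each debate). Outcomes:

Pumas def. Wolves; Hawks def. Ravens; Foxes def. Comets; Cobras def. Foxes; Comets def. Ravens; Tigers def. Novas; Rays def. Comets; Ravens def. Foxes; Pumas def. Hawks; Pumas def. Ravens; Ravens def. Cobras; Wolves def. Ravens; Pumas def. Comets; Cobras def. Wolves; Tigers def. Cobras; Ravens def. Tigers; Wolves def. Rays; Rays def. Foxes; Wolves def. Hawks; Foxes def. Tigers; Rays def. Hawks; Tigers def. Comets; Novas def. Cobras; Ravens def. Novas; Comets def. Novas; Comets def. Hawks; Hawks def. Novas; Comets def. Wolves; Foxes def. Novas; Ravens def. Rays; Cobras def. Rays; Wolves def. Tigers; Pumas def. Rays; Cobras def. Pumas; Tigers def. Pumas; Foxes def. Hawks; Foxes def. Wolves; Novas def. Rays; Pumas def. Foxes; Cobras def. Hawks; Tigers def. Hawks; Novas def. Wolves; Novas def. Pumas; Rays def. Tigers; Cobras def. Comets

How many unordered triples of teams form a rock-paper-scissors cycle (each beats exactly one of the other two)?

Win totals: Hawks 2, Foxes 5, Pumas 6, Ravens 5, Wolves 4, Rays 4, Cobras 6, Tigers 5, Novas 4, Comets 4.
A team with w wins dominates both others in C(w,2) triples; summing gives 1 + 10 + 15 + 10 + 6 + 6 + 15 + 10 + 6 + 6 = 85 transitive triples.
Total triples C(10,3) = 120, so cyclic triples = 120 − 85 = 35.

35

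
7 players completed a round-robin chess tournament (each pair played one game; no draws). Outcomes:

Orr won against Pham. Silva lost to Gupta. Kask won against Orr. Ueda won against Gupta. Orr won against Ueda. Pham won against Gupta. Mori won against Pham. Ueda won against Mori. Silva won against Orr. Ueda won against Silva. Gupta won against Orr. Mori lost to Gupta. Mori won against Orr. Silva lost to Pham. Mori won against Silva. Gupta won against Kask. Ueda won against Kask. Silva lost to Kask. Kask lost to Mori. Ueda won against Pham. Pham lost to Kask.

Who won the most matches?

Ueda

Win totals: Kask 3, Gupta 4, Silva 1, Ueda 5, Mori 4, Orr 2, Pham 2.
Ueda leads with 5 wins (next highest: 4).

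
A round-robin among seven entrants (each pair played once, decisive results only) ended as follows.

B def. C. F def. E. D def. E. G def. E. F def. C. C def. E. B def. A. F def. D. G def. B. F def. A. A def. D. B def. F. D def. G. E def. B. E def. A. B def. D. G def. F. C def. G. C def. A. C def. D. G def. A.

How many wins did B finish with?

4

B's results: beat A, C, D, F; lost to E, G.
That is 4 wins.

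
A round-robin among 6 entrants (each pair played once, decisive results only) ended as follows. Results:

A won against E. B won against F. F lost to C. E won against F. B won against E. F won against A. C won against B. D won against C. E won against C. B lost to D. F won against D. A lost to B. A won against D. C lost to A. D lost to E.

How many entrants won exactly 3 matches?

3

Win totals: A 3, B 3, C 2, D 2, E 3, F 2.
Exactly 3: A, B, E — 3 entrants.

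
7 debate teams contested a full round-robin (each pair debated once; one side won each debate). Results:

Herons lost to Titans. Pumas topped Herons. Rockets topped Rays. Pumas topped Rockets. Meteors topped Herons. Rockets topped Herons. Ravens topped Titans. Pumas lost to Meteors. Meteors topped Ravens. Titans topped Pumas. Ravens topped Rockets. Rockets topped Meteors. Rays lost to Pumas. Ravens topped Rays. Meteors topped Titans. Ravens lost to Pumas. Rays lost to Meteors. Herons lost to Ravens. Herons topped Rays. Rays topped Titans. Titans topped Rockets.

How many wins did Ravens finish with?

4

Ravens' results: beat Herons, Titans, Rockets, Rays; lost to Meteors, Pumas.
That is 4 wins.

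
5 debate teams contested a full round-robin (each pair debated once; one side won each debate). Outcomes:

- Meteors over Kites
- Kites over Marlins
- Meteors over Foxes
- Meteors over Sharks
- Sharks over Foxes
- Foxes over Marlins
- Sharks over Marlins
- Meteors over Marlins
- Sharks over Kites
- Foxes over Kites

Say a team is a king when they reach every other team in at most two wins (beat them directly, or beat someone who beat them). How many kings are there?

Marlins cannot reach Foxes, Kites, Sharks, Meteors in two steps.
Foxes cannot reach Sharks, Meteors in two steps.
Kites cannot reach Foxes, Sharks, Meteors in two steps.
Sharks cannot reach Meteors in two steps.
Meteors reaches everyone (king).
Kings: Meteors — 1.

1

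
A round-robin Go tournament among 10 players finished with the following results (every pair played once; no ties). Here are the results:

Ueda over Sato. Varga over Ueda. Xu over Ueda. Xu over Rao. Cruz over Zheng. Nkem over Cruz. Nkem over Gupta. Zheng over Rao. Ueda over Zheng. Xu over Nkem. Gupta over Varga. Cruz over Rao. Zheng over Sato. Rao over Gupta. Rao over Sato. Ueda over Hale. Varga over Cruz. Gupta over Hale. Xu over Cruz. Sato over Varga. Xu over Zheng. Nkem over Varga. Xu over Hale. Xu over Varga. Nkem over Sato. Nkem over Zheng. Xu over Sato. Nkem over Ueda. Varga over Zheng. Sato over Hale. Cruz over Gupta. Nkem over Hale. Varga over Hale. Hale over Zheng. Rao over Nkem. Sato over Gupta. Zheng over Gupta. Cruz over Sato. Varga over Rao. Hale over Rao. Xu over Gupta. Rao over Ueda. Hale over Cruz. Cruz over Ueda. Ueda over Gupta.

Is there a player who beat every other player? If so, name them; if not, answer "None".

Xu has 9 wins out of 9 opponents — a perfect record.

Xu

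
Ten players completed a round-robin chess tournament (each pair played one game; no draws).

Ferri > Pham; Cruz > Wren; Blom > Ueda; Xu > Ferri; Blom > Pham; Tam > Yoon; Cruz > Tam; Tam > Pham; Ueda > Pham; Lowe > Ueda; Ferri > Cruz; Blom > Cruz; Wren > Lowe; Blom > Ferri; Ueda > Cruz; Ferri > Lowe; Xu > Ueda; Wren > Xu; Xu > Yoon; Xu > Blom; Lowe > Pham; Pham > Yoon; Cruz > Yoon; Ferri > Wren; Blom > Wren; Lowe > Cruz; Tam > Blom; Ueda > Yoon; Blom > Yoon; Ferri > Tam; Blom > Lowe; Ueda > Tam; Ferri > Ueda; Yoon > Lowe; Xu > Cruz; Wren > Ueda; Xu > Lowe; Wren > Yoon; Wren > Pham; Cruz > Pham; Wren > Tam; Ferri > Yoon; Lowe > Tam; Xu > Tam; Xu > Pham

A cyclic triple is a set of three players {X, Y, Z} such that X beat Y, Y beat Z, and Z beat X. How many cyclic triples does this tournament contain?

Win totals: Blom 7, Ueda 4, Yoon 1, Tam 3, Ferri 7, Lowe 4, Cruz 4, Xu 8, Pham 1, Wren 6.
A player with w wins dominates both others in C(w,2) triples; summing gives 21 + 6 + 0 + 3 + 21 + 6 + 6 + 28 + 0 + 15 = 106 transitive triples.
Total triples C(10,3) = 120, so cyclic triples = 120 − 106 = 14.

14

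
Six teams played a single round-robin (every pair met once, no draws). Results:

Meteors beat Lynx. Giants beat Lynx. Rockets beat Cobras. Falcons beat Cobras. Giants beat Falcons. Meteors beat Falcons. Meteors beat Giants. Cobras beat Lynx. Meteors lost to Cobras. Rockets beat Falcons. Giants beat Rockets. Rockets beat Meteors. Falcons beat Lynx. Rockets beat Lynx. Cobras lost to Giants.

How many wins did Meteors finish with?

Meteors' results: beat Giants, Lynx, Falcons; lost to Cobras, Rockets.
That is 3 wins.

3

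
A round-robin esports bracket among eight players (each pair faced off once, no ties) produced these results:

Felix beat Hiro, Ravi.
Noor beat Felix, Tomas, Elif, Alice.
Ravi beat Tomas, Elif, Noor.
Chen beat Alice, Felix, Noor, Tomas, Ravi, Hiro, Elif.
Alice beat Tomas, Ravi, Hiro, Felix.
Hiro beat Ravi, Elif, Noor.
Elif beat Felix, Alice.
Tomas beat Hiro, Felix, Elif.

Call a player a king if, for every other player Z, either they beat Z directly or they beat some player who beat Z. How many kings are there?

Noor cannot reach Chen in two steps.
Alice cannot reach Chen in two steps.
Hiro cannot reach Chen in two steps.
Tomas cannot reach Chen in two steps.
Chen reaches everyone (king).
Elif cannot reach Noor, Chen in two steps.
Ravi cannot reach Chen in two steps.
Felix cannot reach Alice, Chen in two steps.
Kings: Chen — 1.

1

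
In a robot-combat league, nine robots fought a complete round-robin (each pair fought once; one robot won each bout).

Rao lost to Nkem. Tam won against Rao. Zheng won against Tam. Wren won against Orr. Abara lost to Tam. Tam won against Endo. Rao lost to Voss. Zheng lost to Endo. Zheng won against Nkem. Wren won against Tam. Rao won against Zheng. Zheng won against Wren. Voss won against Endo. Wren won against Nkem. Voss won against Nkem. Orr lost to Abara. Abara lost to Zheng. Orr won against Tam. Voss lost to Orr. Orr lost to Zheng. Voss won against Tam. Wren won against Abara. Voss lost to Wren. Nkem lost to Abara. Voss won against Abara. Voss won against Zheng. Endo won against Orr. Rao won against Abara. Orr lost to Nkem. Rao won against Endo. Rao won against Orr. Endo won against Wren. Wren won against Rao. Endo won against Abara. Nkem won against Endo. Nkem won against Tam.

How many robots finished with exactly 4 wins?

3

Win totals: Endo 4, Orr 2, Abara 2, Voss 6, Zheng 5, Rao 4, Nkem 4, Tam 3, Wren 6.
Exactly 4: Endo, Rao, Nkem — 3 robots.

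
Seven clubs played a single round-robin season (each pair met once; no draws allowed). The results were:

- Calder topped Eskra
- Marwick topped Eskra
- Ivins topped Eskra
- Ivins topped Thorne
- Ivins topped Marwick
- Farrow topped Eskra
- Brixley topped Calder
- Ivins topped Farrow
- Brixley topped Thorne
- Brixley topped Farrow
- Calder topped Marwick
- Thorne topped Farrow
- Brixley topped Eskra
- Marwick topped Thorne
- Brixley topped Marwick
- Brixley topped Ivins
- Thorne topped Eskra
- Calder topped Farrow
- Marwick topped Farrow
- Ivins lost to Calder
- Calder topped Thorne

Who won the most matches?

Brixley

Win totals: Eskra 0, Thorne 2, Calder 5, Ivins 4, Marwick 3, Farrow 1, Brixley 6.
Brixley leads with 6 wins (next highest: 5).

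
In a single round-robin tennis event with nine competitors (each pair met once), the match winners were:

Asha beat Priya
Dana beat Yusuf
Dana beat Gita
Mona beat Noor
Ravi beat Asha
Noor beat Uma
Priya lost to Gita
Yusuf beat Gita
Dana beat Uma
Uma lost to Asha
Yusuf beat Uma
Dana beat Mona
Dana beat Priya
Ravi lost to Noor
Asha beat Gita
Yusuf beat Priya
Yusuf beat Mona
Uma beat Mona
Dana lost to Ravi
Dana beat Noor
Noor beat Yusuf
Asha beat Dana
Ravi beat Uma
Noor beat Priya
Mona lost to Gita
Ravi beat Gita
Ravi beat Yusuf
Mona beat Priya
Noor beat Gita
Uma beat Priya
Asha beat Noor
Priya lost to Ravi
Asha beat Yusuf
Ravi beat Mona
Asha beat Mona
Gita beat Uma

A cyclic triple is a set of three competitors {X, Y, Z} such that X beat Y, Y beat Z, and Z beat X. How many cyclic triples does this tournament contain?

Win totals: Yusuf 4, Asha 7, Dana 6, Priya 0, Ravi 7, Noor 5, Mona 2, Uma 2, Gita 3.
A competitor with w wins dominates both others in C(w,2) triples; summing gives 6 + 21 + 15 + 0 + 21 + 10 + 1 + 1 + 3 = 78 transitive triples.
Total triples C(9,3) = 84, so cyclic triples = 84 − 78 = 6.

6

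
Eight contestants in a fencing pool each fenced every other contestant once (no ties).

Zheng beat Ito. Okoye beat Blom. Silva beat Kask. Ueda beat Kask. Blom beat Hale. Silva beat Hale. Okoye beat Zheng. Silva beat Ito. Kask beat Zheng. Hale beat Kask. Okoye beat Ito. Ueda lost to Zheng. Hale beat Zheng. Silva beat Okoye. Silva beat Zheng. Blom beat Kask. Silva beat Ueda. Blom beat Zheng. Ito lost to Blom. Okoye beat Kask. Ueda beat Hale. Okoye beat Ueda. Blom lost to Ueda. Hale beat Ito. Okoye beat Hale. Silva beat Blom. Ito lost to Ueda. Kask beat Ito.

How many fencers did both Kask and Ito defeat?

Kask beat: Ito, Zheng.
Ito beat: no one.
No one was beaten by both.

0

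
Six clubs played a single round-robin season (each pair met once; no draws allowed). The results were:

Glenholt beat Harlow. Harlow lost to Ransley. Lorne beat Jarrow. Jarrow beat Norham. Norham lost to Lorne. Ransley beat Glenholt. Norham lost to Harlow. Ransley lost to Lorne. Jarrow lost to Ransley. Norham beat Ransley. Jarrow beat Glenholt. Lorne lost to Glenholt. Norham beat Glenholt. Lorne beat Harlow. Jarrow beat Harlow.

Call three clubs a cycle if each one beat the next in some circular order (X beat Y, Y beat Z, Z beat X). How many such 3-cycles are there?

Of the C(6,3) = 20 triples, the cyclic ones are: {Ransley, Harlow, Norham}; {Ransley, Glenholt, Lorne}; {Ransley, Norham, Jarrow}; {Harlow, Glenholt, Norham}; {Glenholt, Norham, Lorne}; {Glenholt, Jarrow, Lorne}.
That is 6.

6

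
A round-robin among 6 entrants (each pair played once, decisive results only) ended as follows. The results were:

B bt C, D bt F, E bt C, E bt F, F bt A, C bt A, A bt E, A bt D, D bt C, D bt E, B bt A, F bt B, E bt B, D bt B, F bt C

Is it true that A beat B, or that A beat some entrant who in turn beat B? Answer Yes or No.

Yes

A did not beat B directly.
A beat D, E. Of those, D beat B.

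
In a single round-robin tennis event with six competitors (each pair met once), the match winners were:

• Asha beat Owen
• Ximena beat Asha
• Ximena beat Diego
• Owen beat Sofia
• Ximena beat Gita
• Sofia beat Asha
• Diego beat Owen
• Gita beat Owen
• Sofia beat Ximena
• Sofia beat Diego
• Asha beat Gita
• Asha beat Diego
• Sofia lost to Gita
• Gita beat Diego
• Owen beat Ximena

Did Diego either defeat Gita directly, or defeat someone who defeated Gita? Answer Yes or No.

No

Diego did not beat Gita directly.
Diego beat Owen, but each of them lost to Gita. No two-step path.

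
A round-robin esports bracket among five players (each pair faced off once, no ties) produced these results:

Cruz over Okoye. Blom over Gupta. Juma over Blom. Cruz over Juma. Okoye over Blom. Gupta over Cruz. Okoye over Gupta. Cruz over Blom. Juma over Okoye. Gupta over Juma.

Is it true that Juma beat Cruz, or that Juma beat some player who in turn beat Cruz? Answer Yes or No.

No

Juma did not beat Cruz directly.
Juma beat Okoye, Blom, but each of them lost to Cruz. No two-step path.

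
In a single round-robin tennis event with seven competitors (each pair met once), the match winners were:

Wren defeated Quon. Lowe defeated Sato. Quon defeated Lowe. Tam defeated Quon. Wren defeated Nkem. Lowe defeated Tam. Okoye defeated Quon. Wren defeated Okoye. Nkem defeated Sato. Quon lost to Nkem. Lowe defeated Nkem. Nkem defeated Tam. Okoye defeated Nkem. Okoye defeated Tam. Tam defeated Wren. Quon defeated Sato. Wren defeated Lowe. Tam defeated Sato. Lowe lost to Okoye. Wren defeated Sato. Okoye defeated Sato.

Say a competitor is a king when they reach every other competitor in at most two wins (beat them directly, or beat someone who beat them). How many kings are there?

3

Tam reaches everyone (king).
Lowe cannot reach Okoye in two steps.
Nkem cannot reach Okoye in two steps.
Wren reaches everyone (king).
Sato cannot reach Tam, Lowe, Nkem, Wren, Quon, Okoye in two steps.
Quon cannot reach Wren, Okoye in two steps.
Okoye reaches everyone (king).
Kings: Tam, Wren, Okoye — 3.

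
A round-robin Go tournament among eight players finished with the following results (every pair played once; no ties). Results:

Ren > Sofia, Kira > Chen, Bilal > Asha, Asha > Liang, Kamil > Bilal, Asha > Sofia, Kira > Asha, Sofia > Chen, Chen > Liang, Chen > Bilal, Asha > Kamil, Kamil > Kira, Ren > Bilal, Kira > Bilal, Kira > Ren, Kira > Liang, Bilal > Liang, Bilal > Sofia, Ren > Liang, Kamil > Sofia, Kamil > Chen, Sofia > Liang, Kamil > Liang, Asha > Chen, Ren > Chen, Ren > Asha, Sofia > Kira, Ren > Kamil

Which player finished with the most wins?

Ren

Win totals: Chen 2, Liang 0, Kira 5, Ren 6, Kamil 5, Sofia 3, Asha 4, Bilal 3.
Ren leads with 6 wins (next highest: 5).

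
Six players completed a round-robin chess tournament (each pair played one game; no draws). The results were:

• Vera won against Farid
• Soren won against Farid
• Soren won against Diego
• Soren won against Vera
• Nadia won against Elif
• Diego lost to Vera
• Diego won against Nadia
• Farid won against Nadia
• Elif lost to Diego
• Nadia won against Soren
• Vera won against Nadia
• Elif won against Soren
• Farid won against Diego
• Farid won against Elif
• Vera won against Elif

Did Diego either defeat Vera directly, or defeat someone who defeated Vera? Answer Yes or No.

No

Diego did not beat Vera directly.
Diego beat Elif, Nadia, but each of them lost to Vera. No two-step path.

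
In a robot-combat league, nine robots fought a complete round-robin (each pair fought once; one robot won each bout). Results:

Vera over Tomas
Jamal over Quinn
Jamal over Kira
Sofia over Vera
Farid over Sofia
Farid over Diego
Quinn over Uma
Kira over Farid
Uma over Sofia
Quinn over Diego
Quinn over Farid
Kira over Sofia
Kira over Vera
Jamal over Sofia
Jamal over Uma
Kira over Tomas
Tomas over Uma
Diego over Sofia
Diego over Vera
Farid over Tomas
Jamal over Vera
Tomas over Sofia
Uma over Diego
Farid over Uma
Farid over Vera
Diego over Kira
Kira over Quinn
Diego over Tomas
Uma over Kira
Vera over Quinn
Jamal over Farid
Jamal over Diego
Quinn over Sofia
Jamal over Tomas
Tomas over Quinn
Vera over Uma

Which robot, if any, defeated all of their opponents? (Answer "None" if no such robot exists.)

Jamal

Jamal has 8 wins out of 8 opponents — a perfect record.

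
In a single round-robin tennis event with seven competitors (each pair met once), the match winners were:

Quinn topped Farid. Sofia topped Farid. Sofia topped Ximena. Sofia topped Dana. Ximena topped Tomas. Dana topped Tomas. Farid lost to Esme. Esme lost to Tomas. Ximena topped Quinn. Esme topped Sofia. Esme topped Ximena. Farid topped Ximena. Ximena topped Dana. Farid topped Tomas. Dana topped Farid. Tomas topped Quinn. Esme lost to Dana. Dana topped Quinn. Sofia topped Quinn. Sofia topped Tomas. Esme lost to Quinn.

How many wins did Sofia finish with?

Sofia's results: beat Farid, Ximena, Dana, Quinn, Tomas; lost to Esme.
That is 5 wins.

5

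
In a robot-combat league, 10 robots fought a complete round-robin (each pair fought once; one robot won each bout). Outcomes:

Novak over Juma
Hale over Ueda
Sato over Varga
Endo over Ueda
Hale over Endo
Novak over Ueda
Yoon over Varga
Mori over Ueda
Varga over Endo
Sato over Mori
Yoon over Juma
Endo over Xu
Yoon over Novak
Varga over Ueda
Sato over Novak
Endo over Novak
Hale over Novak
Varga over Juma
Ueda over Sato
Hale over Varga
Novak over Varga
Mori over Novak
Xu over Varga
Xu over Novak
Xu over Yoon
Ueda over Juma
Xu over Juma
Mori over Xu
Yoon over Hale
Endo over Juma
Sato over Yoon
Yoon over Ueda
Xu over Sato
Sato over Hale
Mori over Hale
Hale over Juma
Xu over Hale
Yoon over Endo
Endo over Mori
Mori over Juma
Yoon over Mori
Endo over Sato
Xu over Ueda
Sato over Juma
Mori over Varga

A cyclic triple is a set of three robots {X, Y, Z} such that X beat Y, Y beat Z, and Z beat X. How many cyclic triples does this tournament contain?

Win totals: Mori 6, Endo 6, Novak 3, Juma 0, Yoon 7, Varga 3, Xu 7, Ueda 2, Hale 5, Sato 6.
A robot with w wins dominates both others in C(w,2) triples; summing gives 15 + 15 + 3 + 0 + 21 + 3 + 21 + 1 + 10 + 15 = 104 transitive triples.
Total triples C(10,3) = 120, so cyclic triples = 120 − 104 = 16.

16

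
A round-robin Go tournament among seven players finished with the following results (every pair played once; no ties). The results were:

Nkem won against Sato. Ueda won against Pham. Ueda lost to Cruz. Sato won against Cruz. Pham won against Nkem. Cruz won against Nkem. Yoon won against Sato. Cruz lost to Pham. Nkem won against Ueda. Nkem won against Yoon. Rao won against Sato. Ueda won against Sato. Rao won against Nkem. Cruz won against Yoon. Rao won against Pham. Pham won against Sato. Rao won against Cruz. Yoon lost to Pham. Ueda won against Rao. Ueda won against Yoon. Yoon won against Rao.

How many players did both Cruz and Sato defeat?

0

Cruz beat: Nkem, Yoon, Ueda.
Sato beat: Cruz.
No one was beaten by both.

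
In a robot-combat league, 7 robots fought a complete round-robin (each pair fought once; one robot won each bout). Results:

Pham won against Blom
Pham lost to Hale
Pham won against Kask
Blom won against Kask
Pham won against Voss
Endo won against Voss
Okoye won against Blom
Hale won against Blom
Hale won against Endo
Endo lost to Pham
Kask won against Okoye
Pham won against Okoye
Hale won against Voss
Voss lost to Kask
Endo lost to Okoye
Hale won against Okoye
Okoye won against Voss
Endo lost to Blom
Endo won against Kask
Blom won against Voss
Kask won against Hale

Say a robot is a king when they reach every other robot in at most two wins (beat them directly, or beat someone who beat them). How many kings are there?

Voss cannot reach Pham, Kask, Hale, Blom, Okoye, Endo in two steps.
Pham reaches everyone (king).
Kask reaches everyone (king).
Hale reaches everyone (king).
Blom cannot reach Pham in two steps.
Okoye cannot reach Pham, Hale in two steps.
Endo cannot reach Pham, Blom in two steps.
Kings: Pham, Kask, Hale — 3.

3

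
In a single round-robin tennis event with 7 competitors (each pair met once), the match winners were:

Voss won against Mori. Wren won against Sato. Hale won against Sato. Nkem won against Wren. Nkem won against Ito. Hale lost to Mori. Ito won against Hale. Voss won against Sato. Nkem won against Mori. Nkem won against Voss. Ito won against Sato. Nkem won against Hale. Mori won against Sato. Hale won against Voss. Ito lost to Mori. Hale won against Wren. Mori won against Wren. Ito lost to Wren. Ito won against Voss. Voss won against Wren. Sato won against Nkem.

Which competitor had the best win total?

Win totals: Ito 3, Wren 2, Mori 4, Voss 3, Nkem 5, Hale 3, Sato 1.
Nkem leads with 5 wins (next highest: 4).

Nkem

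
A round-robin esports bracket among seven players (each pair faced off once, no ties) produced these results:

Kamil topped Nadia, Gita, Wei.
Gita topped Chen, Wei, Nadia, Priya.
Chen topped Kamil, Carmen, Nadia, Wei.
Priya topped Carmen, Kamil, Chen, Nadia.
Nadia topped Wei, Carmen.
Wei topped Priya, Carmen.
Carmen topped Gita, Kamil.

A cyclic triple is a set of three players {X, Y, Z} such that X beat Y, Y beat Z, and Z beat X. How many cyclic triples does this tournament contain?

Win totals: Wei 2, Nadia 2, Priya 4, Carmen 2, Kamil 3, Chen 4, Gita 4.
A player with w wins dominates both others in C(w,2) triples; summing gives 1 + 1 + 6 + 1 + 3 + 6 + 6 = 24 transitive triples.
Total triples C(7,3) = 35, so cyclic triples = 35 − 24 = 11.

11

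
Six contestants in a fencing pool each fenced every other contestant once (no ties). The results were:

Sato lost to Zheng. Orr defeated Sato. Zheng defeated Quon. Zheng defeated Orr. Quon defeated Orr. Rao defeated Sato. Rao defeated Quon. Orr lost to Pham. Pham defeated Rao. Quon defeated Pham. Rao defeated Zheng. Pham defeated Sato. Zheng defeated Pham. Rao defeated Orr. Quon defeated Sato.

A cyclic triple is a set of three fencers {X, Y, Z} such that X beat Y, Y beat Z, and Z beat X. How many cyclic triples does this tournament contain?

Of the C(6,3) = 20 triples, the cyclic ones are: {Pham, Zheng, Rao}; {Pham, Quon, Rao}.
That is 2.

2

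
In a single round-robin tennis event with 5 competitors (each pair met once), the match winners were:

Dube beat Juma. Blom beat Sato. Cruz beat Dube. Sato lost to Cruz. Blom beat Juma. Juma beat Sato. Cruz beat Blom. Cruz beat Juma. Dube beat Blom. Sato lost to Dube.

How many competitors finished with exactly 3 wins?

1

Win totals: Dube 3, Blom 2, Juma 1, Cruz 4, Sato 0.
Exactly 3: Dube — 1 competitor.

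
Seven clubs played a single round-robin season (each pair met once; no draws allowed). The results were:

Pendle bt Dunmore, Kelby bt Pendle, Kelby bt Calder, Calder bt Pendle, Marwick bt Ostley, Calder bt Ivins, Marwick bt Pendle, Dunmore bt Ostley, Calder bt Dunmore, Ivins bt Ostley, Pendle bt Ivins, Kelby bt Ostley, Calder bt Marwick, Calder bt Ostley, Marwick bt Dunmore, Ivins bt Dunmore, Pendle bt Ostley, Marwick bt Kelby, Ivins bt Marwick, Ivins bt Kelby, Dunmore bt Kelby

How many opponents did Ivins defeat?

Ivins' results: beat Dunmore, Kelby, Ostley, Marwick; lost to Calder, Pendle.
That is 4 wins.

4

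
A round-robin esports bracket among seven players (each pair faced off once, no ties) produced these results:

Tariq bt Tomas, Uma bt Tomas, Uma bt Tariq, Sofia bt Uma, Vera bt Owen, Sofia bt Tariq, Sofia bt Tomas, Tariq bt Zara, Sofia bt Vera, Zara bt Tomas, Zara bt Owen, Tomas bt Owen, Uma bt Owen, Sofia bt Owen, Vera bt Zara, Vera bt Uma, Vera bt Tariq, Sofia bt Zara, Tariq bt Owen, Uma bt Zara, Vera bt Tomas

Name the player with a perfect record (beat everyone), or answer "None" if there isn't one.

Sofia

Sofia has 6 wins out of 6 opponents — a perfect record.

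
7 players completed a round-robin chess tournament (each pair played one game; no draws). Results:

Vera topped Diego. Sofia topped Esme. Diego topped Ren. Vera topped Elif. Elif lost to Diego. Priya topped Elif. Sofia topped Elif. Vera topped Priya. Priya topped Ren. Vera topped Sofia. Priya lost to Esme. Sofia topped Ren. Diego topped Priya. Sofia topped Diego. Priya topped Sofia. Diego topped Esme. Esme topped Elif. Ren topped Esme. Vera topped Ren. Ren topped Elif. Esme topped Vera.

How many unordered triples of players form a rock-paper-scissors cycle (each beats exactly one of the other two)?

Win totals: Ren 2, Diego 4, Vera 5, Sofia 4, Elif 0, Priya 3, Esme 3.
A player with w wins dominates both others in C(w,2) triples; summing gives 1 + 6 + 10 + 6 + 0 + 3 + 3 = 29 transitive triples.
Total triples C(7,3) = 35, so cyclic triples = 35 − 29 = 6.

6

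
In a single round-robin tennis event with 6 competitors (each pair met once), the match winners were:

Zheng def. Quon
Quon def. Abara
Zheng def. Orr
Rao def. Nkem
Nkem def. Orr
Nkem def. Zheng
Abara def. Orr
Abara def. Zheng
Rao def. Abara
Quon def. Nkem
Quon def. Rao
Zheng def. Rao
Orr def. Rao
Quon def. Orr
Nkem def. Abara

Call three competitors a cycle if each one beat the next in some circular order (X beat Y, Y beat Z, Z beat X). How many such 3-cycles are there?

Of the C(6,3) = 20 triples, the cyclic ones are: {Zheng, Abara, Rao}; {Zheng, Abara, Quon}; {Zheng, Rao, Nkem}; {Zheng, Quon, Nkem}; {Abara, Rao, Orr}; {Rao, Nkem, Orr}.
That is 6.

6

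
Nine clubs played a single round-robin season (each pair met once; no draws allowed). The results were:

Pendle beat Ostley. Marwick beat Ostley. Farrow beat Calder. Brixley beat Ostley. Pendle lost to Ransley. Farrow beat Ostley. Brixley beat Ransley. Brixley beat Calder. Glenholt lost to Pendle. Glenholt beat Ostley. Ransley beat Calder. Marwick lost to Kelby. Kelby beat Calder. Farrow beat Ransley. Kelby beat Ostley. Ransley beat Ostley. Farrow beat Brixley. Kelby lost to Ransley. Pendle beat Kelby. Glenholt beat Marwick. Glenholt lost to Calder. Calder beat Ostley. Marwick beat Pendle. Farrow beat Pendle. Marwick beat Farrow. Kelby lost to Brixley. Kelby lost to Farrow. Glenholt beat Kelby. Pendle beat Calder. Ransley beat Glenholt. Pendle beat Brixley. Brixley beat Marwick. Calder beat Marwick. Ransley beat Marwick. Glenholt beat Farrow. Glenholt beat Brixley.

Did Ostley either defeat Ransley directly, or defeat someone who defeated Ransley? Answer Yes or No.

Ostley did not beat Ransley directly.
Ostley beat no one, so there is no intermediate club.

No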